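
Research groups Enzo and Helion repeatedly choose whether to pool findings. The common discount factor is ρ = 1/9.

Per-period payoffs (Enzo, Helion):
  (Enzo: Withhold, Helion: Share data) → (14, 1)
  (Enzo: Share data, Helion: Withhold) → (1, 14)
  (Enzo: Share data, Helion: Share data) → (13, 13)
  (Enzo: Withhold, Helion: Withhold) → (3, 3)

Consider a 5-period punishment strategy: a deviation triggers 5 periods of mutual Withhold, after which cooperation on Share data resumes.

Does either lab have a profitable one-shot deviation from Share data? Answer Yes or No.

No

Comparing payoff streams over the 6 periods until play realigns: cooperate → 13(1+ρ+…+ρ^5); deviate → 14 + 3(ρ+…+ρ^5).
Cooperation is sustained iff (13−3)(ρ+…+ρ^5) ≥ 14−13.
ρ+…+ρ^5 = 1/9·(1−(1/9)^5)/(1−1/9) = 0.1250, and (14−13)/(13−3) = 0.1000.
0.1250 ≥ 0.1000, so cooperation is sustainable.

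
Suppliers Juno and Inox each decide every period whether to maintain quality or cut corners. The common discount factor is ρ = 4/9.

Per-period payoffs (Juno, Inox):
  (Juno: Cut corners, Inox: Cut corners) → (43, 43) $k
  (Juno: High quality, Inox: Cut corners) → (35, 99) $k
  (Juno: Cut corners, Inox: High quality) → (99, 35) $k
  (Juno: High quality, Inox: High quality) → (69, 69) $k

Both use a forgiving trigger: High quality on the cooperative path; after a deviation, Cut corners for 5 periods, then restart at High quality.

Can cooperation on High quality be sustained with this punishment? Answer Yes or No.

A one-shot deviation gives 99 now, then 43 for 5 periods, then back to 69.
Gain from deviating: (99−69) today; loss: (69−43) in each of the next 5 periods.
No-deviation condition: (69−43)(ρ+…+ρ^5) ≥ 99−69, i.e. ρ+…+ρ^5 ≥ 15/13.
At ρ = 4/9: ρ+…+ρ^5 = 0.7861 < 1.1538.
So cooperation is not sustainable.

No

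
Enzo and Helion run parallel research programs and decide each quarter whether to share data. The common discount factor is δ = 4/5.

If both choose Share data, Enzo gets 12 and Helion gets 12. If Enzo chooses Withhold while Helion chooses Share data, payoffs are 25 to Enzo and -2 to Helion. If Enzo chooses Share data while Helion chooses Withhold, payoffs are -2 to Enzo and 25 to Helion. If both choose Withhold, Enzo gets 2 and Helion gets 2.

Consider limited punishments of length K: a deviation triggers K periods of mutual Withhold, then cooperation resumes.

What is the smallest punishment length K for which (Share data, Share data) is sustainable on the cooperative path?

Need Σ_{k=1}^{K} δ^k ≥ (25−12)/(12−2) = 1.3000 at δ = 4/5.
At K = 1 the sum is 0.8000 < 1.3000; at K = 2 it is 1.4400 ≥ 1.3000.
So the minimum punishment length is K = 2.

2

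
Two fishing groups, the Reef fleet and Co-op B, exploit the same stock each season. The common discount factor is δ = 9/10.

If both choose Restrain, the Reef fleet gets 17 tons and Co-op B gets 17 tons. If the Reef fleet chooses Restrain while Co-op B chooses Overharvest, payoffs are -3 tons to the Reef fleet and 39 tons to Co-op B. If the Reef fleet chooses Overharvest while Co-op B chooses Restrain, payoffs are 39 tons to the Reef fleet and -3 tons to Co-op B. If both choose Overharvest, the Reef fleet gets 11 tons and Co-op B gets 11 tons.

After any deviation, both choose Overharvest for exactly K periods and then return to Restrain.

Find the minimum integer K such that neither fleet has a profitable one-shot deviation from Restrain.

No profitable deviation requires (17−11)(δ+…+δ^K) ≥ 39−17, i.e. δ+…+δ^K ≥ 11/3 ≈ 3.6667.
With δ = 9/10, the partial sums are K=1: 0.9000, K=2: 1.7100, K=3: 2.4390, K=4: 3.0951, K=5: 3.6856.
K = 5 is the first length at which the sum reaches 3.6667.

5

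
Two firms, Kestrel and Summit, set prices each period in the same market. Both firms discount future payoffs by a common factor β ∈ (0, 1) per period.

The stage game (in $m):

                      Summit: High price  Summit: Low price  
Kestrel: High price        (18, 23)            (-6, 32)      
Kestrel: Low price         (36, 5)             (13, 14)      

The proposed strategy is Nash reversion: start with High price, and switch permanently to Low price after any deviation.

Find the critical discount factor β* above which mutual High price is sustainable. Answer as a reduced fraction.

Kestrel's threshold: (36−18)/(36−13) = 18/23.
Summit's threshold: (32−23)/(32−14) = 1/2.
18/23 > 1/2, so Kestrel binds and β* = 18/23.

18/23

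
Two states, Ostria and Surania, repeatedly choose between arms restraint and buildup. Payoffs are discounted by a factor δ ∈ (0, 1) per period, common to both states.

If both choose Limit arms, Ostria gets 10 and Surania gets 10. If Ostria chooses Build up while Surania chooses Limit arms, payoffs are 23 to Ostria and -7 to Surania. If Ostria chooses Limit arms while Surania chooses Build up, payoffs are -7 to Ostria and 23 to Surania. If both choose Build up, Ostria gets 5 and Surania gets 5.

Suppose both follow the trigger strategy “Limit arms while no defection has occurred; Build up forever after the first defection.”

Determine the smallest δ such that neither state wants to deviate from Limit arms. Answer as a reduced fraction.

13/18

One-period gain from deviating is 23 − 10 = 13. The loss is 10 − 5 = 5 in every subsequent period, with present value 5·δ/(1−δ).
Deviation is unprofitable when 5·δ/(1−δ) ≥ 13, i.e. δ/(1−δ) ≥ 13/5.
Equivalently δ ≥ 13/(13+5) = 13/18.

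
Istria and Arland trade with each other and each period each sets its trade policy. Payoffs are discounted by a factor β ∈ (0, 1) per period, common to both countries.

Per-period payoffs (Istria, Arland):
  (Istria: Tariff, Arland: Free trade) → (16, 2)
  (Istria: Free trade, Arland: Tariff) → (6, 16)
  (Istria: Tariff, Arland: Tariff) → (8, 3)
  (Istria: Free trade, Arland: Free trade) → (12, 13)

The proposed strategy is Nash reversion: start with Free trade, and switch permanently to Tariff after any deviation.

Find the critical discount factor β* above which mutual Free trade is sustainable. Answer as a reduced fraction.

1/2

Istria's threshold: (16−12)/(16−8) = 1/2.
Arland's threshold: (16−13)/(16−3) = 3/13.
1/2 > 3/13, so Istria binds and β* = 1/2.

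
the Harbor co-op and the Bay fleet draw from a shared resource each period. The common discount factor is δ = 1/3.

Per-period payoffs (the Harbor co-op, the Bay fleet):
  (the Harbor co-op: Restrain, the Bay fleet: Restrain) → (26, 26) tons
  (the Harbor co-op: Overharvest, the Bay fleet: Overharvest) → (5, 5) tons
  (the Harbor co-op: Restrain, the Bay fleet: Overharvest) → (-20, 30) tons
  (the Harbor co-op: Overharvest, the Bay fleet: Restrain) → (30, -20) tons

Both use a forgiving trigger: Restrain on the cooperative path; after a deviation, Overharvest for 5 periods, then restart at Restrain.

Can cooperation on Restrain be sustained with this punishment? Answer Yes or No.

Yes

A one-shot deviation gives 30 now, then 5 for 5 periods, then back to 26.
Gain from deviating: (30−26) today; loss: (26−5) in each of the next 5 periods.
No-deviation condition: (26−5)(δ+…+δ^5) ≥ 30−26, i.e. δ+…+δ^5 ≥ 4/21.
At δ = 1/3: δ+…+δ^5 = 0.4979 ≥ 0.1905.
So cooperation is sustainable.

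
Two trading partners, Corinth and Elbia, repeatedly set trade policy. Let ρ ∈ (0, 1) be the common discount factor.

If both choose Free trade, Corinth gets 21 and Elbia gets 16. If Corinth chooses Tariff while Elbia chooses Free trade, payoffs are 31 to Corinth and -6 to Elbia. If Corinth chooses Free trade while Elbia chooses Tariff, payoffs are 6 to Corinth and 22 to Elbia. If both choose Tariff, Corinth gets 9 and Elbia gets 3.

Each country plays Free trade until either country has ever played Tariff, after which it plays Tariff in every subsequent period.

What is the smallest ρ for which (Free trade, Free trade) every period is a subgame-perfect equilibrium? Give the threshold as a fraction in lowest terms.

5/11

For Corinth: deviation gain 31−21 = 10, per-period punishment loss 21−9 = 12. IC gives ρ ≥ 10/22 = 5/11.
For Elbia: gain 6, loss 13 per period, so ρ ≥ 6/19.
The tighter constraint is Corinth's, so cooperation needs ρ ≥ 5/11.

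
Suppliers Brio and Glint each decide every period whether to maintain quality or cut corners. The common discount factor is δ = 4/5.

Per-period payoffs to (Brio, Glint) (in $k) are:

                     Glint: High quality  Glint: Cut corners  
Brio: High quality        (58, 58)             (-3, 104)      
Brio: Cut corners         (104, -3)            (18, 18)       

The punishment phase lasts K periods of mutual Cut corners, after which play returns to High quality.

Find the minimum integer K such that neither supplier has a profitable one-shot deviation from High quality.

IC: δ(1−δ^K)/(1−δ) ≥ (104−58)/(58−18) = 23/20.
With δ = 4/5: need 1 − δ^K ≥ 23/20·(1−4/5)/(4/5), i.e. δ^K ≤ 0.7125.
Since (4/5)^1 = 0.8000 and (4/5)^2 = 0.6400, the smallest such K is 2.

2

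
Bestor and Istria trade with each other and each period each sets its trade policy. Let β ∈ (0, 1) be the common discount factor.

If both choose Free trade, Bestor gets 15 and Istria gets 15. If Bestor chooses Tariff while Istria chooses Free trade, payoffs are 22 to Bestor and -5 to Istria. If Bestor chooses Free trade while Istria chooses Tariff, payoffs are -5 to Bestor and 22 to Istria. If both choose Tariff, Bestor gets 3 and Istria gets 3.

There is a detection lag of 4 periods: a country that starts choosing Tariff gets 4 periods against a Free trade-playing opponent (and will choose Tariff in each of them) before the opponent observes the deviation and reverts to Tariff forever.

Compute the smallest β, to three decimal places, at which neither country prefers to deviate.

Deviating for the 4 undetected periods gains 22−15 = 7 per period over cooperation, then loses 15−3 = 12 per period forever once punishment starts.
Gain: 7(1 + β + … + β^3); loss: 12·β^4/(1−β).
No profitable deviation ⇔ 7(1−β^4) ≤ 12·β^4, i.e. β^4 ≥ 7/(7+12) = 7/19.
Hence β ≥ (7/19)^(1/4) ≈ 0.779.

0.779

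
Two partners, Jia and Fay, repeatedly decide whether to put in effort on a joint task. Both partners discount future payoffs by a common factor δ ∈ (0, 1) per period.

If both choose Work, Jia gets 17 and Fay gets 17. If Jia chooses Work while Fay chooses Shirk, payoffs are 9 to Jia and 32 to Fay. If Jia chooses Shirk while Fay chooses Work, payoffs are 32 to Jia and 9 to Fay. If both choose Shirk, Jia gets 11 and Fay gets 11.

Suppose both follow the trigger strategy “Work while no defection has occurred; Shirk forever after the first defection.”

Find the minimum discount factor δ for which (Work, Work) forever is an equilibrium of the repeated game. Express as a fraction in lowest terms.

5/7

One-period gain from deviating is 32 − 17 = 15. The loss is 17 − 11 = 6 in every subsequent period, with present value 6·δ/(1−δ).
Deviation is unprofitable when 6·δ/(1−δ) ≥ 15, i.e. δ/(1−δ) ≥ 5/2.
Equivalently δ ≥ 15/(15+6) = 5/7.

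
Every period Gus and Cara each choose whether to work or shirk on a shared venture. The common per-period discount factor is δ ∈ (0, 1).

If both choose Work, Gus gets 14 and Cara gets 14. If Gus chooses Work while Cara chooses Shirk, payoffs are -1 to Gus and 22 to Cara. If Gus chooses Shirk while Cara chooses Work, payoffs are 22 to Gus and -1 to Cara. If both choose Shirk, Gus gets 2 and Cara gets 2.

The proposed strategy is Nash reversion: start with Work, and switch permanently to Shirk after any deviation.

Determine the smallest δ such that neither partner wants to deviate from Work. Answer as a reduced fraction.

One-period gain from deviating is 22 − 14 = 8. The loss is 14 − 2 = 12 in every subsequent period, with present value 12·δ/(1−δ).
Deviation is unprofitable when 12·δ/(1−δ) ≥ 8, i.e. δ/(1−δ) ≥ 2/3.
Equivalently δ ≥ 8/(8+12) = 2/5.

2/5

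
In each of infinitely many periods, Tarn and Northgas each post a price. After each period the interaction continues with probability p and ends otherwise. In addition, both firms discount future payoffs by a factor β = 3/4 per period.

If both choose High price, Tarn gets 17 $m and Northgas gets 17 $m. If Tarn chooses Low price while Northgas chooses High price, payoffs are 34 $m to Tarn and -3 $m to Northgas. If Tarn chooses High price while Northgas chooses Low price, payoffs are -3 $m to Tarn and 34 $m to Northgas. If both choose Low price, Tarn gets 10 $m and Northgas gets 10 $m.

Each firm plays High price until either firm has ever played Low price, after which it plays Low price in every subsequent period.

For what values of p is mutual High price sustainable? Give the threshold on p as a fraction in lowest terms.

With continuation probability p and discount β, the effective per-period discount factor is βp.
Grim-trigger IC: βp ≥ (34−17)/(34−10) = 17/24.
So p ≥ (17/24)/(3/4) = 17/18.

17/18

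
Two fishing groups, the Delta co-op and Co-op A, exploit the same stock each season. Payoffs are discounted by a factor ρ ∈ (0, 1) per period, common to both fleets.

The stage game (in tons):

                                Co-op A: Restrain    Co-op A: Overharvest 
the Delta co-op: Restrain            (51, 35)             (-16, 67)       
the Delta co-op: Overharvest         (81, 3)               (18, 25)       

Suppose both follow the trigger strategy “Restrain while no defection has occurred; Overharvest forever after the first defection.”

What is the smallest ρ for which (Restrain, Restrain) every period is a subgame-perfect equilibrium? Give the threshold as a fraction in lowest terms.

16/21

For the Delta co-op: deviation gain 81−51 = 30, per-period punishment loss 51−18 = 33. IC gives ρ ≥ 30/63 = 10/21.
For Co-op A: gain 32, loss 10 per period, so ρ ≥ 32/42 = 16/21.
The tighter constraint is Co-op A's, so cooperation needs ρ ≥ 16/21.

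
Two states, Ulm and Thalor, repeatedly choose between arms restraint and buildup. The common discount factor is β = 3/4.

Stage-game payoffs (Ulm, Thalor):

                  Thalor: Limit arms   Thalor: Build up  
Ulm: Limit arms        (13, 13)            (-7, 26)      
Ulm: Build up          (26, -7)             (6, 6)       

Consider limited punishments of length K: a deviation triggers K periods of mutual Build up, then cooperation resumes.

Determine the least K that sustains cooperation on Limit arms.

4

IC: β(1−β^K)/(1−β) ≥ (26−13)/(13−6) = 13/7.
With β = 3/4: need 1 − β^K ≥ 13/7·(1−3/4)/(3/4), i.e. β^K ≤ 0.3810.
Since (3/4)^3 = 0.4219 and (3/4)^4 = 0.3164, the smallest such K is 4.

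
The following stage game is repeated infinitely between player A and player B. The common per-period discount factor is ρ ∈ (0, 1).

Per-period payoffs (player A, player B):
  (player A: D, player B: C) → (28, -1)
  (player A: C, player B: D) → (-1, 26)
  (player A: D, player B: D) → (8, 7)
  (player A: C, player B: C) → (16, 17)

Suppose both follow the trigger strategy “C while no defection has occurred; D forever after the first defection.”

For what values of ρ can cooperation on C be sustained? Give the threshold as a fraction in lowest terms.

For player A: deviation gain 28−16 = 12, per-period punishment loss 16−8 = 8. IC gives ρ ≥ 12/20 = 3/5.
For player B: gain 9, loss 10 per period, so ρ ≥ 9/19.
The tighter constraint is player A's, so cooperation needs ρ ≥ 3/5.

3/5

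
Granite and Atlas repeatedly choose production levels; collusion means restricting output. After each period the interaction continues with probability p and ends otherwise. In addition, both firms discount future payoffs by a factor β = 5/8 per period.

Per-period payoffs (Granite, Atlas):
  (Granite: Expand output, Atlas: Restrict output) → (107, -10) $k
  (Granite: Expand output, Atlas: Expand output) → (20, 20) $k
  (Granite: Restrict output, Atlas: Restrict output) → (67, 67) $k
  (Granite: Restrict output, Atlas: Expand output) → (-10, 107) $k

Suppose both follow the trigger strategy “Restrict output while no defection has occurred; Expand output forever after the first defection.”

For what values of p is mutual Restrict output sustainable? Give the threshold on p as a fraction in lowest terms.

64/87

Expected continuation weight on next period's payoff is β·p = 5/8·p, which plays the role of the discount factor.
Cooperation requires 5/8·p ≥ (107−67)/(107−20) = 40/87, hence p ≥ 64/87.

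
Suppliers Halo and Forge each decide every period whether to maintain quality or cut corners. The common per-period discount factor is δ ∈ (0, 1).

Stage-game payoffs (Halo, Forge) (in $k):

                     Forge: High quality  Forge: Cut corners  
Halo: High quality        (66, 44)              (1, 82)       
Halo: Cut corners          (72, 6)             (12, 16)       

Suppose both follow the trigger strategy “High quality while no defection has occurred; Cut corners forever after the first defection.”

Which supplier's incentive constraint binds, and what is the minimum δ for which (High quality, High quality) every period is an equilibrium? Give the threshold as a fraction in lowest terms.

Halo: cooperation gives 66 each period; deviation gives 72 once then 12 forever.
  66/(1−δ) ≥ 72 + 12δ/(1−δ) ⇒ δ ≥ 6/60 = 1/10.
Forge: cooperation gives 44 each period; deviation gives 82 once then 16 forever.
  δ ≥ 38/66 = 19/33.
Both must hold, so the binding constraint is Forge's: δ ≥ 19/33.

Forge; δ ≥ 19/33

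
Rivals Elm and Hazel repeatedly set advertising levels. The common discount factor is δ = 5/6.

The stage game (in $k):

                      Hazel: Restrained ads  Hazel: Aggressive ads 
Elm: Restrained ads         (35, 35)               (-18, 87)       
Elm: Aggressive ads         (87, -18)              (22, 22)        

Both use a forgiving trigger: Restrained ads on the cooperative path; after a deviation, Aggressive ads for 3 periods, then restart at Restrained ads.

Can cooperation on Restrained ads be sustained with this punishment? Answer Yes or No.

IC: δ+…+δ^3 ≥ (87−35)/(35−22) = 4.
At δ = 5/6: partial sum = 2.1065 < 4.0000. Cooperation not sustainable.

No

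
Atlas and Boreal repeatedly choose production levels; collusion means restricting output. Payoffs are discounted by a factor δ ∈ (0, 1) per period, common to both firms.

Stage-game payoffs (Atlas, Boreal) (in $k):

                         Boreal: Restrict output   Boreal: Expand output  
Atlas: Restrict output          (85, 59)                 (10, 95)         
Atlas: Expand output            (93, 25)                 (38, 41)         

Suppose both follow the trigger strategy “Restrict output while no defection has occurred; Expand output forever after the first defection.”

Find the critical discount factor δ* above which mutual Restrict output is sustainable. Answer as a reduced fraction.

For Atlas: deviation gain 93−85 = 8, per-period punishment loss 85−38 = 47. IC gives δ ≥ 8/55.
For Boreal: gain 36, loss 18 per period, so δ ≥ 36/54 = 2/3.
The tighter constraint is Boreal's, so cooperation needs δ ≥ 2/3.

2/3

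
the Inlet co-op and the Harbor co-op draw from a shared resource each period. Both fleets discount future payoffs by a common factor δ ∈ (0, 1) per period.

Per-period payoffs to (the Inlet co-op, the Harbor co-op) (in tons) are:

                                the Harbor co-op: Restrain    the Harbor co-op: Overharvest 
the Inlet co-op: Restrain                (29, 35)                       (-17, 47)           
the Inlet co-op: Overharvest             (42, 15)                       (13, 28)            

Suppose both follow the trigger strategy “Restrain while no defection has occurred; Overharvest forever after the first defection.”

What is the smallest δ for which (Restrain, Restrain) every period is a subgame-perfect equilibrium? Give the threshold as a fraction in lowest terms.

the Inlet co-op: cooperation gives 29 each period; deviation gives 42 once then 13 forever.
  29/(1−δ) ≥ 42 + 13δ/(1−δ) ⇒ δ ≥ 13/29.
the Harbor co-op: cooperation gives 35 each period; deviation gives 47 once then 28 forever.
  δ ≥ 12/19.
Both must hold, so the binding constraint is the Harbor co-op's: δ ≥ 12/19.

12/19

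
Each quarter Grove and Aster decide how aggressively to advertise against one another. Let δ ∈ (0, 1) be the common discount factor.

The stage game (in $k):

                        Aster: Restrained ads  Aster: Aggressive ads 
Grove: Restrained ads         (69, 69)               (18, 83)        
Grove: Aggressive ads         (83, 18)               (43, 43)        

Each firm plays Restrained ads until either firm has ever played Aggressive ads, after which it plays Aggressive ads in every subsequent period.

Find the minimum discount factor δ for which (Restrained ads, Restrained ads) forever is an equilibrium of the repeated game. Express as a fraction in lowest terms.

7/20

Under grim trigger the critical discount factor is (T−C)/(T−P) with T = 83, C = 69, P = 43.
δ* = (83−69)/(83−43) = 14/40 = 7/20.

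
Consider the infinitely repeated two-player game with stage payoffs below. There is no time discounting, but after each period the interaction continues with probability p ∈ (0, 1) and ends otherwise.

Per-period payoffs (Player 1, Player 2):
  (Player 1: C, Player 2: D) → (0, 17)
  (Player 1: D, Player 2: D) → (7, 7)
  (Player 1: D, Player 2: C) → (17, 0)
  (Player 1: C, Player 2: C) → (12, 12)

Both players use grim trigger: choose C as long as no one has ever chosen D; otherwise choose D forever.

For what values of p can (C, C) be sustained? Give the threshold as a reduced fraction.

Expected cooperation value is 12 + p·12 + p²·12 + … = 12/(1−p); deviation gives 17 + p·7/(1−p).
12 ≥ 17(1−p) + 7p ⇒ 10p ≥ 5 ⇒ p ≥ 5/10 = 1/2.

1/2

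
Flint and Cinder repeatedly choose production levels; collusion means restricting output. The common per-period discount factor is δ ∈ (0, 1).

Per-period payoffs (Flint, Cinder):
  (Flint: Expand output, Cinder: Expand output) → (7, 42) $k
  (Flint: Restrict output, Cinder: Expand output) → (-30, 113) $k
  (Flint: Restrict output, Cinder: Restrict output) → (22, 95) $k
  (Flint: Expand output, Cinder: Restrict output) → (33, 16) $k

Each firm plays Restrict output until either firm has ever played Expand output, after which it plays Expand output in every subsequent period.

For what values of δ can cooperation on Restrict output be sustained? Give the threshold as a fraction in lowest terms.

Flint: cooperation gives 22 each period; deviation gives 33 once then 7 forever.
  22/(1−δ) ≥ 33 + 7δ/(1−δ) ⇒ δ ≥ 11/26.
Cinder: cooperation gives 95 each period; deviation gives 113 once then 42 forever.
  δ ≥ 18/71.
Both must hold, so the binding constraint is Flint's: δ ≥ 11/26.

11/26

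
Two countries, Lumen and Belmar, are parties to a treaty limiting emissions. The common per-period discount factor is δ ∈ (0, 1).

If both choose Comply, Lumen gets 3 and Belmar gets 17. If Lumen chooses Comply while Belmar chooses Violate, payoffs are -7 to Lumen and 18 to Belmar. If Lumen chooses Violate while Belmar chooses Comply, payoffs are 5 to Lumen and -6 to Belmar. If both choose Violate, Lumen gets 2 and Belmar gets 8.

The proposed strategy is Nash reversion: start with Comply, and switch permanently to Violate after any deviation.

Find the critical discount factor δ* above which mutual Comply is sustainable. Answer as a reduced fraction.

2/3

Lumen's threshold: (5−3)/(5−2) = 2/3.
Belmar's threshold: (18−17)/(18−8) = 1/10.
2/3 > 1/10, so Lumen binds and δ* = 2/3.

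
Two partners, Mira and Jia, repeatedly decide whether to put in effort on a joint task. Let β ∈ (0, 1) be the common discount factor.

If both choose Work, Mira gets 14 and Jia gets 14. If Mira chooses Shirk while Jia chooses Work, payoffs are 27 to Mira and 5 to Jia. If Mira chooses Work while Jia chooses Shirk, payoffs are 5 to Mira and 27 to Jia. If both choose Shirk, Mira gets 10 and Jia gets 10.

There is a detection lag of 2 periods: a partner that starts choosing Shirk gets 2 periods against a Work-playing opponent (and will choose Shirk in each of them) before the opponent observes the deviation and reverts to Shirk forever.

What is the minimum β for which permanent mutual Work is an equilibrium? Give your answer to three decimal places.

0.874

Deviating for the 2 undetected periods gains 27−14 = 13 per period over cooperation, then loses 14−10 = 4 per period forever once punishment starts.
Gain: 13(1 + β + … + β^1); loss: 4·β^2/(1−β).
No profitable deviation ⇔ 13(1−β^2) ≤ 4·β^2, i.e. β^2 ≥ 13/(13+4) = 13/17.
Hence β ≥ (13/17)^(1/2) ≈ 0.874.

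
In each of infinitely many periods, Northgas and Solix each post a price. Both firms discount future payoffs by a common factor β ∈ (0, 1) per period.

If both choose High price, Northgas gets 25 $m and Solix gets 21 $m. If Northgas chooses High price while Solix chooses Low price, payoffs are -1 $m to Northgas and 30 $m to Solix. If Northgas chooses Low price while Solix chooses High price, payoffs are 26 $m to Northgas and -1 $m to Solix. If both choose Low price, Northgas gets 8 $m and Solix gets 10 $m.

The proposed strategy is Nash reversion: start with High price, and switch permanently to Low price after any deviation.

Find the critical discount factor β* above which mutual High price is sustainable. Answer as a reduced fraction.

For Northgas: deviation gain 26−25 = 1, per-period punishment loss 25−8 = 17. IC gives β ≥ 1/18.
For Solix: gain 9, loss 11 per period, so β ≥ 9/20.
The tighter constraint is Solix's, so cooperation needs β ≥ 9/20.

9/20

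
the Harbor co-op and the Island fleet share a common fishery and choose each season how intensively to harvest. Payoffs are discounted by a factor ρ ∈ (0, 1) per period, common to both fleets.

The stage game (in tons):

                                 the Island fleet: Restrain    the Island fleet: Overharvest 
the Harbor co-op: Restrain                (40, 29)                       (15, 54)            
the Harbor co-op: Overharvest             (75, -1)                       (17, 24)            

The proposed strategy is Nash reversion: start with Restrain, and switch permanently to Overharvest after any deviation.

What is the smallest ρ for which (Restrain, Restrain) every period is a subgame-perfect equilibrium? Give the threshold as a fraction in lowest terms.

5/6

For the Harbor co-op: deviation gain 75−40 = 35, per-period punishment loss 40−17 = 23. IC gives ρ ≥ 35/58.
For the Island fleet: gain 25, loss 5 per period, so ρ ≥ 25/30 = 5/6.
The tighter constraint is the Island fleet's, so cooperation needs ρ ≥ 5/6.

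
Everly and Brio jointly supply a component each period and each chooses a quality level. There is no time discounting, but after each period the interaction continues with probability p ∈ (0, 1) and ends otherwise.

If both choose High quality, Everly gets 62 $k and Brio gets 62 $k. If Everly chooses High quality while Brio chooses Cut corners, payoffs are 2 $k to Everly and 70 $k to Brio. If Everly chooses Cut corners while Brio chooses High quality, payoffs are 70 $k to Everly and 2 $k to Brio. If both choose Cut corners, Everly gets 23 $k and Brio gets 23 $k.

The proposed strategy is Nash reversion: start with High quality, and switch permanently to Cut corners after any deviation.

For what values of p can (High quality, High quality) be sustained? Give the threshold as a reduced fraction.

8/47

With no time discounting, the continuation probability p plays the role of the discount factor.
Grim-trigger IC: 62/(1−p) ≥ 70 + 23p/(1−p) ⇒ p ≥ (70−62)/(70−23) = 8/47.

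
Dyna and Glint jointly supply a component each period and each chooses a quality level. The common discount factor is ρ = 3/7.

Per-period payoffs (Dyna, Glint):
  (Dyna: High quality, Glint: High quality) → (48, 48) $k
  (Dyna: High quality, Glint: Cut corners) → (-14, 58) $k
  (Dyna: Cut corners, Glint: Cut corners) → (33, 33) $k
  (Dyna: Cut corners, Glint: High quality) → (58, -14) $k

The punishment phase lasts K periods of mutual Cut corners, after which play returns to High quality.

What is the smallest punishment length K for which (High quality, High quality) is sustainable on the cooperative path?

Need Σ_{k=1}^{K} ρ^k ≥ (58−48)/(48−33) = 0.6667 at ρ = 3/7.
At K = 2 the sum is 0.6122 < 0.6667; at K = 3 it is 0.6910 ≥ 0.6667.
So the minimum punishment length is K = 3.

3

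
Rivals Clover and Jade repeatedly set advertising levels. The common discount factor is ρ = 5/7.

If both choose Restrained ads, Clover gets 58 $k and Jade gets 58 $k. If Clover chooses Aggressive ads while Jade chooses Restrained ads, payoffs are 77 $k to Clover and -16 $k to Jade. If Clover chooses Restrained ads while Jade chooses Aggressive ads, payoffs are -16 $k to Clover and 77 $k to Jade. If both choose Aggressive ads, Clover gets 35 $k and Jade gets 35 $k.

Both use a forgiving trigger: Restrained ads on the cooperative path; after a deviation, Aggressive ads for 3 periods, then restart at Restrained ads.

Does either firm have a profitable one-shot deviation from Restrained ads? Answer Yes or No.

No

IC: ρ+…+ρ^3 ≥ (77−58)/(58−35) = 19/23.
At ρ = 5/7: partial sum = 1.5889 ≥ 0.8261. Cooperation sustainable.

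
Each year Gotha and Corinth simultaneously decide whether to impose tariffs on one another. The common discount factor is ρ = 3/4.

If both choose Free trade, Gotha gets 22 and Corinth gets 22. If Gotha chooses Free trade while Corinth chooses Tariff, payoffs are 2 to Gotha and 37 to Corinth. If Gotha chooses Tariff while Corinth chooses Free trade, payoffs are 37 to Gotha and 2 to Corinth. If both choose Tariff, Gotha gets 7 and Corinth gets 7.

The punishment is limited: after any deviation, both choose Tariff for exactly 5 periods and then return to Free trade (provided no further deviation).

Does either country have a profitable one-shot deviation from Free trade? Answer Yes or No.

A one-shot deviation gives 37 now, then 7 for 5 periods, then back to 22.
Gain from deviating: (37−22) today; loss: (22−7) in each of the next 5 periods.
No-deviation condition: (22−7)(ρ+…+ρ^5) ≥ 37−22, i.e. ρ+…+ρ^5 ≥ 1.
At ρ = 3/4: ρ+…+ρ^5 = 2.2881 ≥ 1.0000.
So cooperation is sustainable.

No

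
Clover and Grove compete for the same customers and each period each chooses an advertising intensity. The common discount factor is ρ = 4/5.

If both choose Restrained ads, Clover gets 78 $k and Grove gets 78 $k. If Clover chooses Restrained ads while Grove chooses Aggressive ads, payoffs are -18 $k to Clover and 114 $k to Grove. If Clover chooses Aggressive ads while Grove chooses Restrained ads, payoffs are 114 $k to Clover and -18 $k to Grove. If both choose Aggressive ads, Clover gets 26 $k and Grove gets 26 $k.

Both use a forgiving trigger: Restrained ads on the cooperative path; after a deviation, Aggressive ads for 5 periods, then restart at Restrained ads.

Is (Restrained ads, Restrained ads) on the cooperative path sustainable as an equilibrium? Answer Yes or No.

Yes

Comparing payoff streams over the 6 periods until play realigns: cooperate → 78(1+ρ+…+ρ^5); deviate → 114 + 26(ρ+…+ρ^5).
Cooperation is sustained iff (78−26)(ρ+…+ρ^5) ≥ 114−78.
ρ+…+ρ^5 = 4/5·(1−(4/5)^5)/(1−4/5) = 2.6893, and (114−78)/(78−26) = 0.6923.
2.6893 ≥ 0.6923, so cooperation is sustainable.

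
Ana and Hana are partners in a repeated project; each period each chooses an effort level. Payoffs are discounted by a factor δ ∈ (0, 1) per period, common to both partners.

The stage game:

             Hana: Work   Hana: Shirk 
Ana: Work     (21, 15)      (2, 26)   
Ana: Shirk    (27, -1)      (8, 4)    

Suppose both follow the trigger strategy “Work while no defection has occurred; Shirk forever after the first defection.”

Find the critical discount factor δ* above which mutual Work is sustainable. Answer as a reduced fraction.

1/2

Ana's threshold: (27−21)/(27−8) = 6/19.
Hana's threshold: (26−15)/(26−4) = 1/2.
6/19 < 1/2, so Hana binds and δ* = 1/2.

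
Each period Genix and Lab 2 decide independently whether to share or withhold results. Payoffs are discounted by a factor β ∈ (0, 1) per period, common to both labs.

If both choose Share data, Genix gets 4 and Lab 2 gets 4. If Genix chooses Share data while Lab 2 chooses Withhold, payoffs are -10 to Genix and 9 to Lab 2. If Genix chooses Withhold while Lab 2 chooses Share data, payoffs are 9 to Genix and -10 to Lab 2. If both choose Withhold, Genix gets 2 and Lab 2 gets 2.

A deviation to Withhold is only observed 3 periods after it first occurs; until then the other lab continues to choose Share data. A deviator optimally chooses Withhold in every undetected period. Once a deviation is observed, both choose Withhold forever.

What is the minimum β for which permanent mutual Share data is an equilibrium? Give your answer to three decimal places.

The best deviation is to choose Withhold for all 3 undetected periods, earning 9 each, then 2 forever once detected.
Deviation value: 9(1−β^3)/(1−β) + 2β^3/(1−β); cooperation value: 4/(1−β).
IC: 4 ≥ 9(1−β^3) + 2β^3 = 9 − 7β^3.
So β^3 ≥ 5/7, giving β ≥ (5/7)^(1/3) ≈ 0.894.

0.894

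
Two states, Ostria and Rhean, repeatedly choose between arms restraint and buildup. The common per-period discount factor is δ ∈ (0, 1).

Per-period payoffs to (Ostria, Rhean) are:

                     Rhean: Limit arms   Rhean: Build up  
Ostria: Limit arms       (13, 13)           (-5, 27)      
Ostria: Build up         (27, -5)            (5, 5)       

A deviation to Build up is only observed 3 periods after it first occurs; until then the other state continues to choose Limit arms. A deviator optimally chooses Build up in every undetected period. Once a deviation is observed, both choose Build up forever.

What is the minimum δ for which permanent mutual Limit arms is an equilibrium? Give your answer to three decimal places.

Deviating for the 3 undetected periods gains 27−13 = 14 per period over cooperation, then loses 13−5 = 8 per period forever once punishment starts.
Gain: 14(1 + δ + … + δ^2); loss: 8·δ^3/(1−δ).
No profitable deviation ⇔ 14(1−δ^3) ≤ 8·δ^3, i.e. δ^3 ≥ 14/(14+8) = 7/11.
Hence δ ≥ (7/11)^(1/3) ≈ 0.860.

0.860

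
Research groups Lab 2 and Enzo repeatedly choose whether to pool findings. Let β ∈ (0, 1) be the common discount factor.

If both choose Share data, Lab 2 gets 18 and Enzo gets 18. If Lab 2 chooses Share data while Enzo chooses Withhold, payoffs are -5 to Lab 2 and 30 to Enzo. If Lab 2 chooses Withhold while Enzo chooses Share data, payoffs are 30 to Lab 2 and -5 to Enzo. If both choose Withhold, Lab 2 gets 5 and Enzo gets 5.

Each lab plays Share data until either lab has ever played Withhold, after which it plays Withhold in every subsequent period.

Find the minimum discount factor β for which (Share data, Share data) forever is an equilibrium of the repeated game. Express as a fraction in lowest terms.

Under grim trigger the critical discount factor is (T−C)/(T−P) with T = 30, C = 18, P = 5.
β* = (30−18)/(30−5) = 12/25.

12/25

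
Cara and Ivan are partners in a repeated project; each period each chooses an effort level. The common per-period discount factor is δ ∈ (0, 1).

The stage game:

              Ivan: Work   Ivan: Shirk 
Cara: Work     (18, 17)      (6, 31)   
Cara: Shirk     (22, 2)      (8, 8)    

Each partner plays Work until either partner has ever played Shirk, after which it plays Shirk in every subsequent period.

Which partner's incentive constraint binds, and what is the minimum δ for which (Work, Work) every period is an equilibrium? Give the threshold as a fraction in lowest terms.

Cara: cooperation gives 18 each period; deviation gives 22 once then 8 forever.
  18/(1−δ) ≥ 22 + 8δ/(1−δ) ⇒ δ ≥ 4/14 = 2/7.
Ivan: cooperation gives 17 each period; deviation gives 31 once then 8 forever.
  δ ≥ 14/23.
Both must hold, so the binding constraint is Ivan's: δ ≥ 14/23.

Ivan; δ ≥ 14/23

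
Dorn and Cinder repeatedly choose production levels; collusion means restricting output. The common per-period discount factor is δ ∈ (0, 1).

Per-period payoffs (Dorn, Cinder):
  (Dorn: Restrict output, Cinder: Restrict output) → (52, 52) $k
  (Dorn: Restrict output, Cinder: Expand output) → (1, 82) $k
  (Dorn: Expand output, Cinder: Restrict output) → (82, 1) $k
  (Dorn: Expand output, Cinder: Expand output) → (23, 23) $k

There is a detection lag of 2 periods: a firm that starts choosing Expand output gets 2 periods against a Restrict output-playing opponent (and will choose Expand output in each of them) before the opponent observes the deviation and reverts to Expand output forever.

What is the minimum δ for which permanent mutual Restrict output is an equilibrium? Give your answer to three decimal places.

0.713

Deviating for the 2 undetected periods gains 82−52 = 30 per period over cooperation, then loses 52−23 = 29 per period forever once punishment starts.
Gain: 30(1 + δ + … + δ^1); loss: 29·δ^2/(1−δ).
No profitable deviation ⇔ 30(1−δ^2) ≤ 29·δ^2, i.e. δ^2 ≥ 30/(30+29) = 30/59.
Hence δ ≥ (30/59)^(1/2) ≈ 0.713.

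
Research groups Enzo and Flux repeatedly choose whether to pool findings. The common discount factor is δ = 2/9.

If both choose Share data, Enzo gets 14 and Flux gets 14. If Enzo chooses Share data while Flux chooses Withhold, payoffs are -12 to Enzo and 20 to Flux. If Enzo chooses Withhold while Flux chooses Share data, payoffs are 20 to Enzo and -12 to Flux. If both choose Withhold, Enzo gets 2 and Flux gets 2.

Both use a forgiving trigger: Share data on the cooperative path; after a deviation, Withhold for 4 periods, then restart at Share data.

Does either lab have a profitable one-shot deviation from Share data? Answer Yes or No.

Yes

Comparing payoff streams over the 5 periods until play realigns: cooperate → 14(1+δ+…+δ^4); deviate → 20 + 2(δ+…+δ^4).
Cooperation is sustained iff (14−2)(δ+…+δ^4) ≥ 20−14.
δ+…+δ^4 = 2/9·(1−(2/9)^4)/(1−2/9) = 0.2850, and (20−14)/(14−2) = 0.5000.
0.2850 < 0.5000, so cooperation is not sustainable.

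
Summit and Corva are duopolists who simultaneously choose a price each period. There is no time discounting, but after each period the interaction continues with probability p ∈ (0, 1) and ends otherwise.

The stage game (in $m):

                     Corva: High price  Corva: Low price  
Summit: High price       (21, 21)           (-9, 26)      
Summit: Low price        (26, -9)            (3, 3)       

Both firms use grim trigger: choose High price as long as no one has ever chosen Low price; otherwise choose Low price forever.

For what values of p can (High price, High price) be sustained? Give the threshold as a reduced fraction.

Expected cooperation value is 21 + p·21 + p²·21 + … = 21/(1−p); deviation gives 26 + p·3/(1−p).
21 ≥ 26(1−p) + 3p ⇒ 23p ≥ 5 ⇒ p ≥ 5/23.

5/23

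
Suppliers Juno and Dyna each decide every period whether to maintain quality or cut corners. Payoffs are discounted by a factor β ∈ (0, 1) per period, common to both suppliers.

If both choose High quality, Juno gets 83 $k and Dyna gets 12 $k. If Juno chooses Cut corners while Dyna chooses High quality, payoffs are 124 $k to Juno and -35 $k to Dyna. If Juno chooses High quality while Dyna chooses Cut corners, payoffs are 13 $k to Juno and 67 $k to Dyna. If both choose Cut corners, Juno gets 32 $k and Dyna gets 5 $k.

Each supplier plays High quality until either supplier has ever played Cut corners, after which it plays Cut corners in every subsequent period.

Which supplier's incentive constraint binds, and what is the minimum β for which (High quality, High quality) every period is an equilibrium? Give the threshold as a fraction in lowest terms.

For Juno: deviation gain 124−83 = 41, per-period punishment loss 83−32 = 51. IC gives β ≥ 41/92.
For Dyna: gain 55, loss 7 per period, so β ≥ 55/62.
The tighter constraint is Dyna's, so cooperation needs β ≥ 55/62.

Dyna; β ≥ 55/62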